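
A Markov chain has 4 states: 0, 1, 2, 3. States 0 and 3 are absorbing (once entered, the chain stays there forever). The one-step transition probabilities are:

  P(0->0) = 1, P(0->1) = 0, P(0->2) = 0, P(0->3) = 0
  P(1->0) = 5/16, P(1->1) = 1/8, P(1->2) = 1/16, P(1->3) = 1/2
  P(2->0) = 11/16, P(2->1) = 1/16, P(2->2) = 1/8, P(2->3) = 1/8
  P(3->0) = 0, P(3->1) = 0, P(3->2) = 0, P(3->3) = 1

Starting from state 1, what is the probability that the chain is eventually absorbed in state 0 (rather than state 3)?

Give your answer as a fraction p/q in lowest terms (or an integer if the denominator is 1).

Let a_i = P(absorbed in 0 | start in state i).
Boundary conditions: a_0 = 1, a_3 = 0.
For each transient state i, a_i = sum_j P(i->j) * a_j:
  a_1 = 5/16*a_0 + 1/8*a_1 + 1/16*a_2 + 1/2*a_3
  a_2 = 11/16*a_0 + 1/16*a_1 + 1/8*a_2 + 1/8*a_3

Substituting a_0 = 1 and a_3 = 0, rearrange to (I - Q) a = r where r[i] = P(i -> 0):
  [7/8, -1/16] . (a_1, a_2) = 5/16
  [-1/16, 7/8] . (a_1, a_2) = 11/16

Solving yields:
  a_1 = 27/65
  a_2 = 53/65

Starting state is 1, so the absorption probability is a_1 = 27/65.

Answer: 27/65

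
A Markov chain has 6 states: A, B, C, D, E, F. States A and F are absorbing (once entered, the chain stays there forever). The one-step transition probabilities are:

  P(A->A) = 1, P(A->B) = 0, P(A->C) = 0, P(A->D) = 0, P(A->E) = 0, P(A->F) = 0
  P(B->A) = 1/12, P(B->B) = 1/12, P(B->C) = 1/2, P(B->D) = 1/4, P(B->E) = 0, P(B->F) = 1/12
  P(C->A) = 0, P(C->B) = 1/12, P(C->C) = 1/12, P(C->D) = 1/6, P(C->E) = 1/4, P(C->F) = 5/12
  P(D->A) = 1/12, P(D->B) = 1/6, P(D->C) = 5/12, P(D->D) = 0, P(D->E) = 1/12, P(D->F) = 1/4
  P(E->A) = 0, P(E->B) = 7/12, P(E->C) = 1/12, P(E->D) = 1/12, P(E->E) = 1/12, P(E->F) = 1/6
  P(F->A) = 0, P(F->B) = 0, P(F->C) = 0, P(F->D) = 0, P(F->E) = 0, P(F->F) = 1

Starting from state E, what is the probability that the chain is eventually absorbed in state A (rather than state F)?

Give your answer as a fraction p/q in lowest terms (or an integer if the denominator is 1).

Answer: 676/4977

Derivation:
Let a_i = P(absorbed in A | start in state i).
Boundary conditions: a_A = 1, a_F = 0.
For each transient state i, a_i = sum_j P(i->j) * a_j:
  a_B = 1/12*a_A + 1/12*a_B + 1/2*a_C + 1/4*a_D + 0*a_E + 1/12*a_F
  a_C = 0*a_A + 1/12*a_B + 1/12*a_C + 1/6*a_D + 1/4*a_E + 5/12*a_F
  a_D = 1/12*a_A + 1/6*a_B + 5/12*a_C + 0*a_D + 1/12*a_E + 1/4*a_F
  a_E = 0*a_A + 7/12*a_B + 1/12*a_C + 1/12*a_D + 1/12*a_E + 1/6*a_F

Substituting a_A = 1 and a_F = 0, rearrange to (I - Q) a = r where r[i] = P(i -> A):
  [11/12, -1/2, -1/4, 0] . (a_B, a_C, a_D, a_E) = 1/12
  [-1/12, 11/12, -1/6, -1/4] . (a_B, a_C, a_D, a_E) = 0
  [-1/6, -5/12, 1, -1/12] . (a_B, a_C, a_D, a_E) = 1/12
  [-7/12, -1/12, -1/12, 11/12] . (a_B, a_C, a_D, a_E) = 0

Solving yields:
  a_B = 99/553
  a_C = 409/4977
  a_D = 10/63
  a_E = 676/4977

Starting state is E, so the absorption probability is a_E = 676/4977.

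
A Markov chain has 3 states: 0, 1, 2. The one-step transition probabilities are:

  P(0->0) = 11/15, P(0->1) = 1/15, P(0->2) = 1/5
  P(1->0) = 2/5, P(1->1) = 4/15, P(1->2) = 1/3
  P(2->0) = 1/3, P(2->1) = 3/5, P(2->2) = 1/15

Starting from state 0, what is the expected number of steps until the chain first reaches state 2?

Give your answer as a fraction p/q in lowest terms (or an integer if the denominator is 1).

Answer: 90/19

Derivation:
Let h_i = expected steps to first reach 2 from state i.
Boundary: h_2 = 0.
First-step equations for the other states:
  h_0 = 1 + 11/15*h_0 + 1/15*h_1 + 1/5*h_2
  h_1 = 1 + 2/5*h_0 + 4/15*h_1 + 1/3*h_2

Substituting h_2 = 0 and rearranging gives the linear system (I - Q) h = 1:
  [4/15, -1/15] . (h_0, h_1) = 1
  [-2/5, 11/15] . (h_0, h_1) = 1

Solving yields:
  h_0 = 90/19
  h_1 = 75/19

Starting state is 0, so the expected hitting time is h_0 = 90/19.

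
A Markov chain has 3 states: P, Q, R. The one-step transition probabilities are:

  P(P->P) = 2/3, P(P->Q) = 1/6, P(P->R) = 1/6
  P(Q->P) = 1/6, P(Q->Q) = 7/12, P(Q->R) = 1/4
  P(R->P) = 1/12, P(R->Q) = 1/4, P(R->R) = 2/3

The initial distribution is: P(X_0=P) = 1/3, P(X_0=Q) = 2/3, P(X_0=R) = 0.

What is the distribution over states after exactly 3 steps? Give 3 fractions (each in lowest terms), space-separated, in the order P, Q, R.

Propagating the distribution step by step (d_{t+1} = d_t * P):
d_0 = (P=1/3, Q=2/3, R=0)
  d_1[P] = 1/3*2/3 + 2/3*1/6 + 0*1/12 = 1/3
  d_1[Q] = 1/3*1/6 + 2/3*7/12 + 0*1/4 = 4/9
  d_1[R] = 1/3*1/6 + 2/3*1/4 + 0*2/3 = 2/9
d_1 = (P=1/3, Q=4/9, R=2/9)
  d_2[P] = 1/3*2/3 + 4/9*1/6 + 2/9*1/12 = 17/54
  d_2[Q] = 1/3*1/6 + 4/9*7/12 + 2/9*1/4 = 10/27
  d_2[R] = 1/3*1/6 + 4/9*1/4 + 2/9*2/3 = 17/54
d_2 = (P=17/54, Q=10/27, R=17/54)
  d_3[P] = 17/54*2/3 + 10/27*1/6 + 17/54*1/12 = 193/648
  d_3[Q] = 17/54*1/6 + 10/27*7/12 + 17/54*1/4 = 25/72
  d_3[R] = 17/54*1/6 + 10/27*1/4 + 17/54*2/3 = 115/324
d_3 = (P=193/648, Q=25/72, R=115/324)

Answer: 193/648 25/72 115/324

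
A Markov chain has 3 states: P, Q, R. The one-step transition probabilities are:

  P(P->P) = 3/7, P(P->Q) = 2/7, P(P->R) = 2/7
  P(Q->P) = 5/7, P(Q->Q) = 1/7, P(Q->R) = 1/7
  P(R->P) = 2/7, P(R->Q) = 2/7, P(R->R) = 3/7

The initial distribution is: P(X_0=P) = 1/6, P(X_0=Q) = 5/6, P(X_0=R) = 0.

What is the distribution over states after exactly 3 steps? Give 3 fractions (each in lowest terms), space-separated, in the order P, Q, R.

Answer: 68/147 73/294 85/294

Derivation:
Propagating the distribution step by step (d_{t+1} = d_t * P):
d_0 = (P=1/6, Q=5/6, R=0)
  d_1[P] = 1/6*3/7 + 5/6*5/7 + 0*2/7 = 2/3
  d_1[Q] = 1/6*2/7 + 5/6*1/7 + 0*2/7 = 1/6
  d_1[R] = 1/6*2/7 + 5/6*1/7 + 0*3/7 = 1/6
d_1 = (P=2/3, Q=1/6, R=1/6)
  d_2[P] = 2/3*3/7 + 1/6*5/7 + 1/6*2/7 = 19/42
  d_2[Q] = 2/3*2/7 + 1/6*1/7 + 1/6*2/7 = 11/42
  d_2[R] = 2/3*2/7 + 1/6*1/7 + 1/6*3/7 = 2/7
d_2 = (P=19/42, Q=11/42, R=2/7)
  d_3[P] = 19/42*3/7 + 11/42*5/7 + 2/7*2/7 = 68/147
  d_3[Q] = 19/42*2/7 + 11/42*1/7 + 2/7*2/7 = 73/294
  d_3[R] = 19/42*2/7 + 11/42*1/7 + 2/7*3/7 = 85/294
d_3 = (P=68/147, Q=73/294, R=85/294)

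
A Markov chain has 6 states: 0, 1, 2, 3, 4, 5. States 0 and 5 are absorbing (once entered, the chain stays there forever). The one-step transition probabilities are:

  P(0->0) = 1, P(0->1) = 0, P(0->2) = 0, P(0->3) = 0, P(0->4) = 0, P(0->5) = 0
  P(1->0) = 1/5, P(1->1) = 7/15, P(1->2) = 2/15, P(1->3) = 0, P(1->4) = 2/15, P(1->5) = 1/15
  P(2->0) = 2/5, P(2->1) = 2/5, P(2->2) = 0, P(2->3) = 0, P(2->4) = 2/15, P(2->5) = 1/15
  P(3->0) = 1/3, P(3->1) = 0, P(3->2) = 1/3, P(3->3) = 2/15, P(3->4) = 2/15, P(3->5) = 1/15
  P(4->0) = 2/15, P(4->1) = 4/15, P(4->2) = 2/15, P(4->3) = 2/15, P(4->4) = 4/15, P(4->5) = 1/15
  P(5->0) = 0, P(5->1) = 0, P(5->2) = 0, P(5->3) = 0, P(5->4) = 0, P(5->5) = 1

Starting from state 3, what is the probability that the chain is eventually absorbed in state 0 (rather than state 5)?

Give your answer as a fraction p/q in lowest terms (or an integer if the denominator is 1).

Let a_i = P(absorbed in 0 | start in state i).
Boundary conditions: a_0 = 1, a_5 = 0.
For each transient state i, a_i = sum_j P(i->j) * a_j:
  a_1 = 1/5*a_0 + 7/15*a_1 + 2/15*a_2 + 0*a_3 + 2/15*a_4 + 1/15*a_5
  a_2 = 2/5*a_0 + 2/5*a_1 + 0*a_2 + 0*a_3 + 2/15*a_4 + 1/15*a_5
  a_3 = 1/3*a_0 + 0*a_1 + 1/3*a_2 + 2/15*a_3 + 2/15*a_4 + 1/15*a_5
  a_4 = 2/15*a_0 + 4/15*a_1 + 2/15*a_2 + 2/15*a_3 + 4/15*a_4 + 1/15*a_5

Substituting a_0 = 1 and a_5 = 0, rearrange to (I - Q) a = r where r[i] = P(i -> 0):
  [8/15, -2/15, 0, -2/15] . (a_1, a_2, a_3, a_4) = 1/5
  [-2/5, 1, 0, -2/15] . (a_1, a_2, a_3, a_4) = 2/5
  [0, -1/3, 13/15, -2/15] . (a_1, a_2, a_3, a_4) = 1/3
  [-4/15, -2/15, -2/15, 11/15] . (a_1, a_2, a_3, a_4) = 2/15

Solving yields:
  a_1 = 9363/12236
  a_2 = 705/874
  a_3 = 4961/6118
  a_4 = 2307/3059

Starting state is 3, so the absorption probability is a_3 = 4961/6118.

Answer: 4961/6118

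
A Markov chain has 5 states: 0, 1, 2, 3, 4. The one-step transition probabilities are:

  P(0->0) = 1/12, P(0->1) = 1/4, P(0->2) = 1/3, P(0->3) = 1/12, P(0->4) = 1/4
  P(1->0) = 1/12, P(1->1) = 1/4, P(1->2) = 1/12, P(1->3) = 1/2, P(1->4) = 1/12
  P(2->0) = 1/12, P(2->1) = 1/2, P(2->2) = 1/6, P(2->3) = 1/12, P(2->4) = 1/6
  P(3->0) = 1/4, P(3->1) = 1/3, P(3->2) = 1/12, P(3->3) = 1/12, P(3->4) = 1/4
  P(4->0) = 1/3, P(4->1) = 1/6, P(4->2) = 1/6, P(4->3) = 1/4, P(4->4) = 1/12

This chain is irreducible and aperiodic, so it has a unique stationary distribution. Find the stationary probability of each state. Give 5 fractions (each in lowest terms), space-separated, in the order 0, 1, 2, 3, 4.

Answer: 4651/28621 8397/28621 4291/28621 6655/28621 4627/28621

Derivation:
The stationary distribution satisfies pi = pi * P, i.e.:
  pi_0 = 1/12*pi_0 + 1/12*pi_1 + 1/12*pi_2 + 1/4*pi_3 + 1/3*pi_4
  pi_1 = 1/4*pi_0 + 1/4*pi_1 + 1/2*pi_2 + 1/3*pi_3 + 1/6*pi_4
  pi_2 = 1/3*pi_0 + 1/12*pi_1 + 1/6*pi_2 + 1/12*pi_3 + 1/6*pi_4
  pi_3 = 1/12*pi_0 + 1/2*pi_1 + 1/12*pi_2 + 1/12*pi_3 + 1/4*pi_4
  pi_4 = 1/4*pi_0 + 1/12*pi_1 + 1/6*pi_2 + 1/4*pi_3 + 1/12*pi_4
with normalization: pi_0 + pi_1 + pi_2 + pi_3 + pi_4 = 1.

Using the first 4 balance equations plus normalization, the linear system A*pi = b is:
  [-11/12, 1/12, 1/12, 1/4, 1/3] . pi = 0
  [1/4, -3/4, 1/2, 1/3, 1/6] . pi = 0
  [1/3, 1/12, -5/6, 1/12, 1/6] . pi = 0
  [1/12, 1/2, 1/12, -11/12, 1/4] . pi = 0
  [1, 1, 1, 1, 1] . pi = 1

Solving yields:
  pi_0 = 4651/28621
  pi_1 = 8397/28621
  pi_2 = 4291/28621
  pi_3 = 6655/28621
  pi_4 = 4627/28621

Verification (pi * P):
  4651/28621*1/12 + 8397/28621*1/12 + 4291/28621*1/12 + 6655/28621*1/4 + 4627/28621*1/3 = 4651/28621 = pi_0  (ok)
  4651/28621*1/4 + 8397/28621*1/4 + 4291/28621*1/2 + 6655/28621*1/3 + 4627/28621*1/6 = 8397/28621 = pi_1  (ok)
  4651/28621*1/3 + 8397/28621*1/12 + 4291/28621*1/6 + 6655/28621*1/12 + 4627/28621*1/6 = 4291/28621 = pi_2  (ok)
  4651/28621*1/12 + 8397/28621*1/2 + 4291/28621*1/12 + 6655/28621*1/12 + 4627/28621*1/4 = 6655/28621 = pi_3  (ok)
  4651/28621*1/4 + 8397/28621*1/12 + 4291/28621*1/6 + 6655/28621*1/4 + 4627/28621*1/12 = 4627/28621 = pi_4  (ok)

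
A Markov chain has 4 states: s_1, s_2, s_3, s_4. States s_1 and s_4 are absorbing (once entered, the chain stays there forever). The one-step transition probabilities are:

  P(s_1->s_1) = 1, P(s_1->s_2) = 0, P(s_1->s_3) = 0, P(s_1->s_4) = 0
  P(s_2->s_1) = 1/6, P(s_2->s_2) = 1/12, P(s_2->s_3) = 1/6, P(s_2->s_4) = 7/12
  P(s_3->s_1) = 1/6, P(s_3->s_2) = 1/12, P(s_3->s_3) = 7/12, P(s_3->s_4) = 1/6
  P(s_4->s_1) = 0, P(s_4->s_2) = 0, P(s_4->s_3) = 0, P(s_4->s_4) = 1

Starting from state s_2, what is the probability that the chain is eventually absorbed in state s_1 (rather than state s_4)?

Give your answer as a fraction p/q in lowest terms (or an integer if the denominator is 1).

Let a_i = P(absorbed in s_1 | start in state i).
Boundary conditions: a_s_1 = 1, a_s_4 = 0.
For each transient state i, a_i = sum_j P(i->j) * a_j:
  a_s_2 = 1/6*a_s_1 + 1/12*a_s_2 + 1/6*a_s_3 + 7/12*a_s_4
  a_s_3 = 1/6*a_s_1 + 1/12*a_s_2 + 7/12*a_s_3 + 1/6*a_s_4

Substituting a_s_1 = 1 and a_s_4 = 0, rearrange to (I - Q) a = r where r[i] = P(i -> s_1):
  [11/12, -1/6] . (a_s_2, a_s_3) = 1/6
  [-1/12, 5/12] . (a_s_2, a_s_3) = 1/6

Solving yields:
  a_s_2 = 14/53
  a_s_3 = 24/53

Starting state is s_2, so the absorption probability is a_s_2 = 14/53.

Answer: 14/53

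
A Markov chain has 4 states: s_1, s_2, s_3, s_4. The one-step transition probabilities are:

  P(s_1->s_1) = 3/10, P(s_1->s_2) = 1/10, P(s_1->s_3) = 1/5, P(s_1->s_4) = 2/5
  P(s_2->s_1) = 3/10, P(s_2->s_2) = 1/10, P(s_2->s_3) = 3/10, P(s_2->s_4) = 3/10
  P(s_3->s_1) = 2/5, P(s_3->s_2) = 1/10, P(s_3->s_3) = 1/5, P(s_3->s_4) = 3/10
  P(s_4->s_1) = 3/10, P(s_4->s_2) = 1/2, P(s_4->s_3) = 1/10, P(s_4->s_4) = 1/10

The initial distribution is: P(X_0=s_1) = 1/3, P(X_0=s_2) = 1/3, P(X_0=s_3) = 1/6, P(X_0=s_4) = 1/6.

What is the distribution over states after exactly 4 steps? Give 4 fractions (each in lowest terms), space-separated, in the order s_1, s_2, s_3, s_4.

Propagating the distribution step by step (d_{t+1} = d_t * P):
d_0 = (s_1=1/3, s_2=1/3, s_3=1/6, s_4=1/6)
  d_1[s_1] = 1/3*3/10 + 1/3*3/10 + 1/6*2/5 + 1/6*3/10 = 19/60
  d_1[s_2] = 1/3*1/10 + 1/3*1/10 + 1/6*1/10 + 1/6*1/2 = 1/6
  d_1[s_3] = 1/3*1/5 + 1/3*3/10 + 1/6*1/5 + 1/6*1/10 = 13/60
  d_1[s_4] = 1/3*2/5 + 1/3*3/10 + 1/6*3/10 + 1/6*1/10 = 3/10
d_1 = (s_1=19/60, s_2=1/6, s_3=13/60, s_4=3/10)
  d_2[s_1] = 19/60*3/10 + 1/6*3/10 + 13/60*2/5 + 3/10*3/10 = 193/600
  d_2[s_2] = 19/60*1/10 + 1/6*1/10 + 13/60*1/10 + 3/10*1/2 = 11/50
  d_2[s_3] = 19/60*1/5 + 1/6*3/10 + 13/60*1/5 + 3/10*1/10 = 14/75
  d_2[s_4] = 19/60*2/5 + 1/6*3/10 + 13/60*3/10 + 3/10*1/10 = 163/600
d_2 = (s_1=193/600, s_2=11/50, s_3=14/75, s_4=163/600)
  d_3[s_1] = 193/600*3/10 + 11/50*3/10 + 14/75*2/5 + 163/600*3/10 = 239/750
  d_3[s_2] = 193/600*1/10 + 11/50*1/10 + 14/75*1/10 + 163/600*1/2 = 313/1500
  d_3[s_3] = 193/600*1/5 + 11/50*3/10 + 14/75*1/5 + 163/600*1/10 = 1169/6000
  d_3[s_4] = 193/600*2/5 + 11/50*3/10 + 14/75*3/10 + 163/600*1/10 = 1667/6000
d_3 = (s_1=239/750, s_2=313/1500, s_3=1169/6000, s_4=1667/6000)
  d_4[s_1] = 239/750*3/10 + 313/1500*3/10 + 1169/6000*2/5 + 1667/6000*3/10 = 19169/60000
  d_4[s_2] = 239/750*1/10 + 313/1500*1/10 + 1169/6000*1/10 + 1667/6000*1/2 = 3167/15000
  d_4[s_3] = 239/750*1/5 + 313/1500*3/10 + 1169/6000*1/5 + 1667/6000*1/10 = 2317/12000
  d_4[s_4] = 239/750*2/5 + 313/1500*3/10 + 1169/6000*3/10 + 1667/6000*1/10 = 2763/10000
d_4 = (s_1=19169/60000, s_2=3167/15000, s_3=2317/12000, s_4=2763/10000)

Answer: 19169/60000 3167/15000 2317/12000 2763/10000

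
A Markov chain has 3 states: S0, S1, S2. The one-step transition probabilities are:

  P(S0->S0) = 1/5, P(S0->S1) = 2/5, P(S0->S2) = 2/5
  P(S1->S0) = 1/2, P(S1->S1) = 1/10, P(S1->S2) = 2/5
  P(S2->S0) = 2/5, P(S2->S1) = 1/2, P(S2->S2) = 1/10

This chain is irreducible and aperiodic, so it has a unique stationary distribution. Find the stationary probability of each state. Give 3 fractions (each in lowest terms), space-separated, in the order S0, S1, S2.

The stationary distribution satisfies pi = pi * P, i.e.:
  pi_S0 = 1/5*pi_S0 + 1/2*pi_S1 + 2/5*pi_S2
  pi_S1 = 2/5*pi_S0 + 1/10*pi_S1 + 1/2*pi_S2
  pi_S2 = 2/5*pi_S0 + 2/5*pi_S1 + 1/10*pi_S2
with normalization: pi_S0 + pi_S1 + pi_S2 = 1.

Using the first 2 balance equations plus normalization, the linear system A*pi = b is:
  [-4/5, 1/2, 2/5] . pi = 0
  [2/5, -9/10, 1/2] . pi = 0
  [1, 1, 1] . pi = 1

Solving yields:
  pi_S0 = 61/169
  pi_S1 = 56/169
  pi_S2 = 4/13

Verification (pi * P):
  61/169*1/5 + 56/169*1/2 + 4/13*2/5 = 61/169 = pi_S0  (ok)
  61/169*2/5 + 56/169*1/10 + 4/13*1/2 = 56/169 = pi_S1  (ok)
  61/169*2/5 + 56/169*2/5 + 4/13*1/10 = 4/13 = pi_S2  (ok)

Answer: 61/169 56/169 4/13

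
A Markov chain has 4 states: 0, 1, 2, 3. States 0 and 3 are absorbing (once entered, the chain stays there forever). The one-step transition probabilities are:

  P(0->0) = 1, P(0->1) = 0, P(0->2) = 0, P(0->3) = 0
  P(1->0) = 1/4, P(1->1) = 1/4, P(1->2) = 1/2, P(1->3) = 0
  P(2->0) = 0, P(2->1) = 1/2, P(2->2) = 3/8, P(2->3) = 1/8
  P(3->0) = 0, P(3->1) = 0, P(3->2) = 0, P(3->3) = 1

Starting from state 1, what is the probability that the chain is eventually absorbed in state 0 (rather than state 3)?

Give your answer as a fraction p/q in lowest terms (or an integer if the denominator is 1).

Answer: 5/7

Derivation:
Let a_i = P(absorbed in 0 | start in state i).
Boundary conditions: a_0 = 1, a_3 = 0.
For each transient state i, a_i = sum_j P(i->j) * a_j:
  a_1 = 1/4*a_0 + 1/4*a_1 + 1/2*a_2 + 0*a_3
  a_2 = 0*a_0 + 1/2*a_1 + 3/8*a_2 + 1/8*a_3

Substituting a_0 = 1 and a_3 = 0, rearrange to (I - Q) a = r where r[i] = P(i -> 0):
  [3/4, -1/2] . (a_1, a_2) = 1/4
  [-1/2, 5/8] . (a_1, a_2) = 0

Solving yields:
  a_1 = 5/7
  a_2 = 4/7

Starting state is 1, so the absorption probability is a_1 = 5/7.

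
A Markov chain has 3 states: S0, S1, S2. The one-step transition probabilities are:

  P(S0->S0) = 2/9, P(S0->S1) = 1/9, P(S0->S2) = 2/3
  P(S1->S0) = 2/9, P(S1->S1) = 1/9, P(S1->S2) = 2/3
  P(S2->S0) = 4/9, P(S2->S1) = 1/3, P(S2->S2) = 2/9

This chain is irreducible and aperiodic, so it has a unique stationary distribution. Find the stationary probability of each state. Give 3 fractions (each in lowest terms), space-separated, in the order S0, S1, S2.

The stationary distribution satisfies pi = pi * P, i.e.:
  pi_S0 = 2/9*pi_S0 + 2/9*pi_S1 + 4/9*pi_S2
  pi_S1 = 1/9*pi_S0 + 1/9*pi_S1 + 1/3*pi_S2
  pi_S2 = 2/3*pi_S0 + 2/3*pi_S1 + 2/9*pi_S2
with normalization: pi_S0 + pi_S1 + pi_S2 = 1.

Using the first 2 balance equations plus normalization, the linear system A*pi = b is:
  [-7/9, 2/9, 4/9] . pi = 0
  [1/9, -8/9, 1/3] . pi = 0
  [1, 1, 1] . pi = 1

Solving yields:
  pi_S0 = 38/117
  pi_S1 = 25/117
  pi_S2 = 6/13

Verification (pi * P):
  38/117*2/9 + 25/117*2/9 + 6/13*4/9 = 38/117 = pi_S0  (ok)
  38/117*1/9 + 25/117*1/9 + 6/13*1/3 = 25/117 = pi_S1  (ok)
  38/117*2/3 + 25/117*2/3 + 6/13*2/9 = 6/13 = pi_S2  (ok)

Answer: 38/117 25/117 6/13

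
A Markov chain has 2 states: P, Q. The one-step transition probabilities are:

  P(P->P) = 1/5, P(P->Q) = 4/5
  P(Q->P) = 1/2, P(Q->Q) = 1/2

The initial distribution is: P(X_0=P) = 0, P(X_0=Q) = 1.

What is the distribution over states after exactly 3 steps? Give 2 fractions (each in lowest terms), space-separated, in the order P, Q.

Answer: 79/200 121/200

Derivation:
Propagating the distribution step by step (d_{t+1} = d_t * P):
d_0 = (P=0, Q=1)
  d_1[P] = 0*1/5 + 1*1/2 = 1/2
  d_1[Q] = 0*4/5 + 1*1/2 = 1/2
d_1 = (P=1/2, Q=1/2)
  d_2[P] = 1/2*1/5 + 1/2*1/2 = 7/20
  d_2[Q] = 1/2*4/5 + 1/2*1/2 = 13/20
d_2 = (P=7/20, Q=13/20)
  d_3[P] = 7/20*1/5 + 13/20*1/2 = 79/200
  d_3[Q] = 7/20*4/5 + 13/20*1/2 = 121/200
d_3 = (P=79/200, Q=121/200)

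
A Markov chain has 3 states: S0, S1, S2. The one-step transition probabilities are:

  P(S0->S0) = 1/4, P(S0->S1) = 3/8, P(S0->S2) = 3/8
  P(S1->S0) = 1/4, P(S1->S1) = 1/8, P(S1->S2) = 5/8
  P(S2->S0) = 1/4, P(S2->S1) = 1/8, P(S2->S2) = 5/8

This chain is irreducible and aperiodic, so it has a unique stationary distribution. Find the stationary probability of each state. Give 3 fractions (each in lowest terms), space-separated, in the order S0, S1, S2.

The stationary distribution satisfies pi = pi * P, i.e.:
  pi_S0 = 1/4*pi_S0 + 1/4*pi_S1 + 1/4*pi_S2
  pi_S1 = 3/8*pi_S0 + 1/8*pi_S1 + 1/8*pi_S2
  pi_S2 = 3/8*pi_S0 + 5/8*pi_S1 + 5/8*pi_S2
with normalization: pi_S0 + pi_S1 + pi_S2 = 1.

Using the first 2 balance equations plus normalization, the linear system A*pi = b is:
  [-3/4, 1/4, 1/4] . pi = 0
  [3/8, -7/8, 1/8] . pi = 0
  [1, 1, 1] . pi = 1

Solving yields:
  pi_S0 = 1/4
  pi_S1 = 3/16
  pi_S2 = 9/16

Verification (pi * P):
  1/4*1/4 + 3/16*1/4 + 9/16*1/4 = 1/4 = pi_S0  (ok)
  1/4*3/8 + 3/16*1/8 + 9/16*1/8 = 3/16 = pi_S1  (ok)
  1/4*3/8 + 3/16*5/8 + 9/16*5/8 = 9/16 = pi_S2  (ok)

Answer: 1/4 3/16 9/16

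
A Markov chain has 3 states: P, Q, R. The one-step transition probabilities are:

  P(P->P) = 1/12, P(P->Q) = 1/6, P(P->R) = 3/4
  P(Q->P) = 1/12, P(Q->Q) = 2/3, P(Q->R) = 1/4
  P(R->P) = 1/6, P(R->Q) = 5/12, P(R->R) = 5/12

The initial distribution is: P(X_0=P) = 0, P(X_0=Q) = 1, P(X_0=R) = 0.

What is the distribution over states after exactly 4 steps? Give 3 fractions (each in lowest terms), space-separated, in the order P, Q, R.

Propagating the distribution step by step (d_{t+1} = d_t * P):
d_0 = (P=0, Q=1, R=0)
  d_1[P] = 0*1/12 + 1*1/12 + 0*1/6 = 1/12
  d_1[Q] = 0*1/6 + 1*2/3 + 0*5/12 = 2/3
  d_1[R] = 0*3/4 + 1*1/4 + 0*5/12 = 1/4
d_1 = (P=1/12, Q=2/3, R=1/4)
  d_2[P] = 1/12*1/12 + 2/3*1/12 + 1/4*1/6 = 5/48
  d_2[Q] = 1/12*1/6 + 2/3*2/3 + 1/4*5/12 = 9/16
  d_2[R] = 1/12*3/4 + 2/3*1/4 + 1/4*5/12 = 1/3
d_2 = (P=5/48, Q=9/16, R=1/3)
  d_3[P] = 5/48*1/12 + 9/16*1/12 + 1/3*1/6 = 1/9
  d_3[Q] = 5/48*1/6 + 9/16*2/3 + 1/3*5/12 = 17/32
  d_3[R] = 5/48*3/4 + 9/16*1/4 + 1/3*5/12 = 103/288
d_3 = (P=1/9, Q=17/32, R=103/288)
  d_4[P] = 1/9*1/12 + 17/32*1/12 + 103/288*1/6 = 391/3456
  d_4[Q] = 1/9*1/6 + 17/32*2/3 + 103/288*5/12 = 601/1152
  d_4[R] = 1/9*3/4 + 17/32*1/4 + 103/288*5/12 = 631/1728
d_4 = (P=391/3456, Q=601/1152, R=631/1728)

Answer: 391/3456 601/1152 631/1728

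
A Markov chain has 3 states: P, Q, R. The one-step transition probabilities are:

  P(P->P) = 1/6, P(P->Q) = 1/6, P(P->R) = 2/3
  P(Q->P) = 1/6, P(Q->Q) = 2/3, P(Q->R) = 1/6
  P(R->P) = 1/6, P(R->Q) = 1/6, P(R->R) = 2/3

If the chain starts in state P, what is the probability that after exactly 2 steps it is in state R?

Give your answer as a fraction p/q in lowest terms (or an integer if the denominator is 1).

Computing P^2 by repeated multiplication:
P^1 =
  P: [1/6, 1/6, 2/3]
  Q: [1/6, 2/3, 1/6]
  R: [1/6, 1/6, 2/3]
P^2 =
  P: [1/6, 1/4, 7/12]
  Q: [1/6, 1/2, 1/3]
  R: [1/6, 1/4, 7/12]

(P^2)[P -> R] = 7/12

Answer: 7/12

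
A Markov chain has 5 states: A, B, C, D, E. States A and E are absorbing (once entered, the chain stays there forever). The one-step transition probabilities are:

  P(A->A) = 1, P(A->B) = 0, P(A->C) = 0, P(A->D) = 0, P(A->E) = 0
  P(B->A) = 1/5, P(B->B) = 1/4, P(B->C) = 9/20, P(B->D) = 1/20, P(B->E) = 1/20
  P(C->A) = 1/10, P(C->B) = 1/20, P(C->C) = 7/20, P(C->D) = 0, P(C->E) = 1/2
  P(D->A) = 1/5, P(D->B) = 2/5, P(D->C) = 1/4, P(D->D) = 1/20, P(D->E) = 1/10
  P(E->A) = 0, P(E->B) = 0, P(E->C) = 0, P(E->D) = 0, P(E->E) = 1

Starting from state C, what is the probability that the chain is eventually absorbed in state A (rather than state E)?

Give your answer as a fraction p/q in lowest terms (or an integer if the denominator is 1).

Answer: 634/3425

Derivation:
Let a_i = P(absorbed in A | start in state i).
Boundary conditions: a_A = 1, a_E = 0.
For each transient state i, a_i = sum_j P(i->j) * a_j:
  a_B = 1/5*a_A + 1/4*a_B + 9/20*a_C + 1/20*a_D + 1/20*a_E
  a_C = 1/10*a_A + 1/20*a_B + 7/20*a_C + 0*a_D + 1/2*a_E
  a_D = 1/5*a_A + 2/5*a_B + 1/4*a_C + 1/20*a_D + 1/10*a_E

Substituting a_A = 1 and a_E = 0, rearrange to (I - Q) a = r where r[i] = P(i -> A):
  [3/4, -9/20, -1/20] . (a_B, a_C, a_D) = 1/5
  [-1/20, 13/20, 0] . (a_B, a_C, a_D) = 1/10
  [-2/5, -1/4, 19/20] . (a_B, a_C, a_D) = 1/5

Solving yields:
  a_B = 1392/3425
  a_C = 634/3425
  a_D = 1474/3425

Starting state is C, so the absorption probability is a_C = 634/3425.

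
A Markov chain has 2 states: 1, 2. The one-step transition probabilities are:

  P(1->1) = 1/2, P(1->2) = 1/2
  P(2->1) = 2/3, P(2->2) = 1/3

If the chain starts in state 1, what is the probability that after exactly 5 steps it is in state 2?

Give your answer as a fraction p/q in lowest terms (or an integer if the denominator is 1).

Answer: 1111/2592

Derivation:
Computing P^5 by repeated multiplication:
P^1 =
  1: [1/2, 1/2]
  2: [2/3, 1/3]
P^2 =
  1: [7/12, 5/12]
  2: [5/9, 4/9]
P^3 =
  1: [41/72, 31/72]
  2: [31/54, 23/54]
P^4 =
  1: [247/432, 185/432]
  2: [185/324, 139/324]
P^5 =
  1: [1481/2592, 1111/2592]
  2: [1111/1944, 833/1944]

(P^5)[1 -> 2] = 1111/2592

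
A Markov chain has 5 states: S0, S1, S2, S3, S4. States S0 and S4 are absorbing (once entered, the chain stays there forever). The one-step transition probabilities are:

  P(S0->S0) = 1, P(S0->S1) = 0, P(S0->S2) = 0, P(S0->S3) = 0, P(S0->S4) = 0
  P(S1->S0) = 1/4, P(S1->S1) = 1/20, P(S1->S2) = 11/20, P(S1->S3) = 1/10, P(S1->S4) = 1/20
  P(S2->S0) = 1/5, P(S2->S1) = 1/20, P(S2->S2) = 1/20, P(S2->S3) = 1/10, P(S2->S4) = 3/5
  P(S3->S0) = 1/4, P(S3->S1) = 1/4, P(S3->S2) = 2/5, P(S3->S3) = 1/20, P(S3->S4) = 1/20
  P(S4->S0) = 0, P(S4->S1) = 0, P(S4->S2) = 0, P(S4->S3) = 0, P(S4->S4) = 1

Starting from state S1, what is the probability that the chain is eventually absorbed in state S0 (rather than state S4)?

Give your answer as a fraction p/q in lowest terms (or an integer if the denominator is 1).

Answer: 65/134

Derivation:
Let a_i = P(absorbed in S0 | start in state i).
Boundary conditions: a_S0 = 1, a_S4 = 0.
For each transient state i, a_i = sum_j P(i->j) * a_j:
  a_S1 = 1/4*a_S0 + 1/20*a_S1 + 11/20*a_S2 + 1/10*a_S3 + 1/20*a_S4
  a_S2 = 1/5*a_S0 + 1/20*a_S1 + 1/20*a_S2 + 1/10*a_S3 + 3/5*a_S4
  a_S3 = 1/4*a_S0 + 1/4*a_S1 + 2/5*a_S2 + 1/20*a_S3 + 1/20*a_S4

Substituting a_S0 = 1 and a_S4 = 0, rearrange to (I - Q) a = r where r[i] = P(i -> S0):
  [19/20, -11/20, -1/10] . (a_S1, a_S2, a_S3) = 1/4
  [-1/20, 19/20, -1/10] . (a_S1, a_S2, a_S3) = 1/5
  [-1/4, -2/5, 19/20] . (a_S1, a_S2, a_S3) = 1/4

Solving yields:
  a_S1 = 65/134
  a_S2 = 583/2010
  a_S3 = 1031/2010

Starting state is S1, so the absorption probability is a_S1 = 65/134.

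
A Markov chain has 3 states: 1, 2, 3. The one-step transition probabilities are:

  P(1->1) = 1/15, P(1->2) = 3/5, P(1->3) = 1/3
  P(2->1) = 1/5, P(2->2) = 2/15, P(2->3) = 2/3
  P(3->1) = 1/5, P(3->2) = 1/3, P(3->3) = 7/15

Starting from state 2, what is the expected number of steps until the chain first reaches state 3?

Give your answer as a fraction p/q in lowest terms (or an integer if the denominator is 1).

Answer: 51/31

Derivation:
Let h_i = expected steps to first reach 3 from state i.
Boundary: h_3 = 0.
First-step equations for the other states:
  h_1 = 1 + 1/15*h_1 + 3/5*h_2 + 1/3*h_3
  h_2 = 1 + 1/5*h_1 + 2/15*h_2 + 2/3*h_3

Substituting h_3 = 0 and rearranging gives the linear system (I - Q) h = 1:
  [14/15, -3/5] . (h_1, h_2) = 1
  [-1/5, 13/15] . (h_1, h_2) = 1

Solving yields:
  h_1 = 66/31
  h_2 = 51/31

Starting state is 2, so the expected hitting time is h_2 = 51/31.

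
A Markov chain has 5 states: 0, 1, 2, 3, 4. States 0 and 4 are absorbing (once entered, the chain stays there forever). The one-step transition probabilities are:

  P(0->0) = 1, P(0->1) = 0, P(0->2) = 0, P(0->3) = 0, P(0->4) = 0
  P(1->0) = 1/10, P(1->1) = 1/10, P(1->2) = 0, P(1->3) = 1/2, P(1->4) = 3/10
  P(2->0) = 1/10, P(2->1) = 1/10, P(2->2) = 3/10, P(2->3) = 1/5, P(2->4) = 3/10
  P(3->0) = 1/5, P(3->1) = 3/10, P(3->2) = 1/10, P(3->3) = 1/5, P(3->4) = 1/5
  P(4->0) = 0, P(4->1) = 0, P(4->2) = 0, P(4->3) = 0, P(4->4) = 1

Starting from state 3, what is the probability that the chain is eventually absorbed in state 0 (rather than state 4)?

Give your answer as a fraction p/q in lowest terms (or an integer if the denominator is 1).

Let a_i = P(absorbed in 0 | start in state i).
Boundary conditions: a_0 = 1, a_4 = 0.
For each transient state i, a_i = sum_j P(i->j) * a_j:
  a_1 = 1/10*a_0 + 1/10*a_1 + 0*a_2 + 1/2*a_3 + 3/10*a_4
  a_2 = 1/10*a_0 + 1/10*a_1 + 3/10*a_2 + 1/5*a_3 + 3/10*a_4
  a_3 = 1/5*a_0 + 3/10*a_1 + 1/10*a_2 + 1/5*a_3 + 1/5*a_4

Substituting a_0 = 1 and a_4 = 0, rearrange to (I - Q) a = r where r[i] = P(i -> 0):
  [9/10, 0, -1/2] . (a_1, a_2, a_3) = 1/10
  [-1/10, 7/10, -1/5] . (a_1, a_2, a_3) = 1/10
  [-3/10, -1/10, 4/5] . (a_1, a_2, a_3) = 1/5

Solving yields:
  a_1 = 129/376
  a_2 = 117/376
  a_3 = 157/376

Starting state is 3, so the absorption probability is a_3 = 157/376.

Answer: 157/376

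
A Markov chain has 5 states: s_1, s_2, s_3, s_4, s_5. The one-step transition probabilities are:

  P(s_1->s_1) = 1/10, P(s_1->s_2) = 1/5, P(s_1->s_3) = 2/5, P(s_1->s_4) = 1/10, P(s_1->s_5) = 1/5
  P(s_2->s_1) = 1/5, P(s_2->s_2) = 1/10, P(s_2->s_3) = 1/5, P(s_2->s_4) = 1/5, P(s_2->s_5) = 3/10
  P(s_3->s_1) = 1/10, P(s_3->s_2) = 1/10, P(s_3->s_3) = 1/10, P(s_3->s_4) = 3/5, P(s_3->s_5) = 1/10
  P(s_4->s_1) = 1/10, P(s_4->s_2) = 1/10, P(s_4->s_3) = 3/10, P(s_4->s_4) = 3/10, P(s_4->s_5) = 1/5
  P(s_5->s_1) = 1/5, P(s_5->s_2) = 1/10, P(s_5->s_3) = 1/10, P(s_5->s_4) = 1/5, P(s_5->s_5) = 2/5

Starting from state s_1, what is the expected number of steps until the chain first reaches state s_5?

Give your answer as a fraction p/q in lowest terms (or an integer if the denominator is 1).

Let h_i = expected steps to first reach s_5 from state i.
Boundary: h_s_5 = 0.
First-step equations for the other states:
  h_s_1 = 1 + 1/10*h_s_1 + 1/5*h_s_2 + 2/5*h_s_3 + 1/10*h_s_4 + 1/5*h_s_5
  h_s_2 = 1 + 1/5*h_s_1 + 1/10*h_s_2 + 1/5*h_s_3 + 1/5*h_s_4 + 3/10*h_s_5
  h_s_3 = 1 + 1/10*h_s_1 + 1/10*h_s_2 + 1/10*h_s_3 + 3/5*h_s_4 + 1/10*h_s_5
  h_s_4 = 1 + 1/10*h_s_1 + 1/10*h_s_2 + 3/10*h_s_3 + 3/10*h_s_4 + 1/5*h_s_5

Substituting h_s_5 = 0 and rearranging gives the linear system (I - Q) h = 1:
  [9/10, -1/5, -2/5, -1/10] . (h_s_1, h_s_2, h_s_3, h_s_4) = 1
  [-1/5, 9/10, -1/5, -1/5] . (h_s_1, h_s_2, h_s_3, h_s_4) = 1
  [-1/10, -1/10, 9/10, -3/5] . (h_s_1, h_s_2, h_s_3, h_s_4) = 1
  [-1/10, -1/10, -3/10, 7/10] . (h_s_1, h_s_2, h_s_3, h_s_4) = 1

Solving yields:
  h_s_1 = 3950/737
  h_s_2 = 3530/737
  h_s_3 = 390/67
  h_s_4 = 360/67

Starting state is s_1, so the expected hitting time is h_s_1 = 3950/737.

Answer: 3950/737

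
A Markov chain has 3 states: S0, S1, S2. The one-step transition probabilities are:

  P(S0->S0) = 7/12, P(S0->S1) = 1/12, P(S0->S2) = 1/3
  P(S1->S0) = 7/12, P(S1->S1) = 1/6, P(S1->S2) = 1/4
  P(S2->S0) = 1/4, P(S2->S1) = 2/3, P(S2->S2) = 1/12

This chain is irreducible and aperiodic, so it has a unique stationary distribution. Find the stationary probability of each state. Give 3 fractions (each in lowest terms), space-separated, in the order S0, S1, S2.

The stationary distribution satisfies pi = pi * P, i.e.:
  pi_S0 = 7/12*pi_S0 + 7/12*pi_S1 + 1/4*pi_S2
  pi_S1 = 1/12*pi_S0 + 1/6*pi_S1 + 2/3*pi_S2
  pi_S2 = 1/3*pi_S0 + 1/4*pi_S1 + 1/12*pi_S2
with normalization: pi_S0 + pi_S1 + pi_S2 = 1.

Using the first 2 balance equations plus normalization, the linear system A*pi = b is:
  [-5/12, 7/12, 1/4] . pi = 0
  [1/12, -5/6, 2/3] . pi = 0
  [1, 1, 1] . pi = 1

Solving yields:
  pi_S0 = 1/2
  pi_S1 = 1/4
  pi_S2 = 1/4

Verification (pi * P):
  1/2*7/12 + 1/4*7/12 + 1/4*1/4 = 1/2 = pi_S0  (ok)
  1/2*1/12 + 1/4*1/6 + 1/4*2/3 = 1/4 = pi_S1  (ok)
  1/2*1/3 + 1/4*1/4 + 1/4*1/12 = 1/4 = pi_S2  (ok)

Answer: 1/2 1/4 1/4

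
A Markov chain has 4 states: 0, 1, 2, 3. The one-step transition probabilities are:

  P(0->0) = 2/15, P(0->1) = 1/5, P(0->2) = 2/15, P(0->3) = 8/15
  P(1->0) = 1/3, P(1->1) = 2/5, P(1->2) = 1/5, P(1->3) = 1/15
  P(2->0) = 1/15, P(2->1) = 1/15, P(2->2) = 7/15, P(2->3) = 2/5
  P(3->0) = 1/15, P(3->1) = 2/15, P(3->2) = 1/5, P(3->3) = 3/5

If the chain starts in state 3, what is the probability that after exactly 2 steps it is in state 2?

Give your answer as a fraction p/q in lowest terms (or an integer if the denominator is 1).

Answer: 56/225

Derivation:
Computing P^2 by repeated multiplication:
P^1 =
  0: [2/15, 1/5, 2/15, 8/15]
  1: [1/3, 2/5, 1/5, 1/15]
  2: [1/15, 1/15, 7/15, 2/5]
  3: [1/15, 2/15, 1/5, 3/5]
P^2 =
  0: [29/225, 14/75, 17/75, 103/225]
  1: [44/225, 56/225, 52/225, 73/225]
  2: [4/45, 28/225, 8/25, 7/15]
  3: [8/75, 4/25, 56/225, 109/225]

(P^2)[3 -> 2] = 56/225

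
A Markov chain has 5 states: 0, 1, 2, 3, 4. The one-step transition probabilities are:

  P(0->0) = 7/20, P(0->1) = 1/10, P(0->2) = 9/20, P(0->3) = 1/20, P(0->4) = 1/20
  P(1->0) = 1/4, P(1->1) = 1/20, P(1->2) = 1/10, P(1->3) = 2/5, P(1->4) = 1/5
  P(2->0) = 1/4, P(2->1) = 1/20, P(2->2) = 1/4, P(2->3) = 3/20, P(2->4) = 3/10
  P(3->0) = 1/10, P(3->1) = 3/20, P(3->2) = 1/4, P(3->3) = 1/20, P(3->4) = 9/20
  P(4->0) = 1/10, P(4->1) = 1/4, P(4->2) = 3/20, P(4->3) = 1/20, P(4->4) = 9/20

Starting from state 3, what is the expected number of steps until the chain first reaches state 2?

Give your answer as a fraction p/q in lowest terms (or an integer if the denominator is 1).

Let h_i = expected steps to first reach 2 from state i.
Boundary: h_2 = 0.
First-step equations for the other states:
  h_0 = 1 + 7/20*h_0 + 1/10*h_1 + 9/20*h_2 + 1/20*h_3 + 1/20*h_4
  h_1 = 1 + 1/4*h_0 + 1/20*h_1 + 1/10*h_2 + 2/5*h_3 + 1/5*h_4
  h_3 = 1 + 1/10*h_0 + 3/20*h_1 + 1/4*h_2 + 1/20*h_3 + 9/20*h_4
  h_4 = 1 + 1/10*h_0 + 1/4*h_1 + 3/20*h_2 + 1/20*h_3 + 9/20*h_4

Substituting h_2 = 0 and rearranging gives the linear system (I - Q) h = 1:
  [13/20, -1/10, -1/20, -1/20] . (h_0, h_1, h_3, h_4) = 1
  [-1/4, 19/20, -2/5, -1/5] . (h_0, h_1, h_3, h_4) = 1
  [-1/10, -3/20, 19/20, -9/20] . (h_0, h_1, h_3, h_4) = 1
  [-1/10, -1/4, -1/20, 11/20] . (h_0, h_1, h_3, h_4) = 1

Solving yields:
  h_0 = 320/107
  h_1 = 1525/321
  h_3 = 1905/428
  h_4 = 6325/1284

Starting state is 3, so the expected hitting time is h_3 = 1905/428.

Answer: 1905/428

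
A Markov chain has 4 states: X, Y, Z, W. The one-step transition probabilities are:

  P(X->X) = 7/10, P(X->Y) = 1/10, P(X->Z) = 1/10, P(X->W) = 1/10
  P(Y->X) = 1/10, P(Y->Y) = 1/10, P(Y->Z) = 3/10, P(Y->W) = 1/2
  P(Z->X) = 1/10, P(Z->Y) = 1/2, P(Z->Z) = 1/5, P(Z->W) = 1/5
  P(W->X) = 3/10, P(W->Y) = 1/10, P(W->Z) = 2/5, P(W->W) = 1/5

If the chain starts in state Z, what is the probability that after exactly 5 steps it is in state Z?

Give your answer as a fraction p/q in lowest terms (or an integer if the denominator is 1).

Computing P^5 by repeated multiplication:
P^1 =
  X: [7/10, 1/10, 1/10, 1/10]
  Y: [1/10, 1/10, 3/10, 1/2]
  Z: [1/10, 1/2, 1/5, 1/5]
  W: [3/10, 1/10, 2/5, 1/5]
P^2 =
  X: [27/50, 7/50, 4/25, 4/25]
  Y: [13/50, 11/50, 3/10, 11/50]
  Z: [1/5, 9/50, 7/25, 17/50]
  W: [8/25, 13/50, 11/50, 1/5]
P^3 =
  X: [57/125, 41/250, 24/125, 47/250]
  Y: [3/10, 11/50, 6/25, 6/25]
  Z: [36/125, 53/250, 133/500, 117/500]
  W: [83/250, 47/250, 117/500, 123/500]
P^4 =
  X: [257/625, 221/1250, 521/2500, 509/2500]
  Y: [41/125, 49/250, 6/25, 59/250]
  Z: [799/2500, 129/625, 299/1250, 587/2500]
  W: [871/2500, 121/625, 587/2500, 279/1250]
P^5 =
  X: [4843/12500, 573/3125, 679/3125, 2649/12500]
  Y: [43/125, 49/250, 117/500, 113/500]
  Z: [2117/6250, 1223/6250, 5891/25000, 5749/25000]
  W: [4421/12500, 606/3125, 5729/25000, 5581/25000]

(P^5)[Z -> Z] = 5891/25000

Answer: 5891/25000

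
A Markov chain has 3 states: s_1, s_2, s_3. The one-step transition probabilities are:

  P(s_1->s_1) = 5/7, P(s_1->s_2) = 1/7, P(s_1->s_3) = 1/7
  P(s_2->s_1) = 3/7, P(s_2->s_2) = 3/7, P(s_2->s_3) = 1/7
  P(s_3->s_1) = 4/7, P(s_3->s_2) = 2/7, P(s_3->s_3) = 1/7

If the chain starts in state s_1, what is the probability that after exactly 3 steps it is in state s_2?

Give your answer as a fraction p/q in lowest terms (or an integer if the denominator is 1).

Computing P^3 by repeated multiplication:
P^1 =
  s_1: [5/7, 1/7, 1/7]
  s_2: [3/7, 3/7, 1/7]
  s_3: [4/7, 2/7, 1/7]
P^2 =
  s_1: [32/49, 10/49, 1/7]
  s_2: [4/7, 2/7, 1/7]
  s_3: [30/49, 12/49, 1/7]
P^3 =
  s_1: [218/343, 76/343, 1/7]
  s_2: [30/49, 12/49, 1/7]
  s_3: [214/343, 80/343, 1/7]

(P^3)[s_1 -> s_2] = 76/343

Answer: 76/343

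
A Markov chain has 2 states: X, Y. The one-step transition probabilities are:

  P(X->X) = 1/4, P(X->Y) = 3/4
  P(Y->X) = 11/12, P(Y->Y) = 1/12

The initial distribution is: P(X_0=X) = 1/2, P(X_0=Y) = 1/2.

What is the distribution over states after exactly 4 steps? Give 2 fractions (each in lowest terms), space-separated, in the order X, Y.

Answer: 175/324 149/324

Derivation:
Propagating the distribution step by step (d_{t+1} = d_t * P):
d_0 = (X=1/2, Y=1/2)
  d_1[X] = 1/2*1/4 + 1/2*11/12 = 7/12
  d_1[Y] = 1/2*3/4 + 1/2*1/12 = 5/12
d_1 = (X=7/12, Y=5/12)
  d_2[X] = 7/12*1/4 + 5/12*11/12 = 19/36
  d_2[Y] = 7/12*3/4 + 5/12*1/12 = 17/36
d_2 = (X=19/36, Y=17/36)
  d_3[X] = 19/36*1/4 + 17/36*11/12 = 61/108
  d_3[Y] = 19/36*3/4 + 17/36*1/12 = 47/108
d_3 = (X=61/108, Y=47/108)
  d_4[X] = 61/108*1/4 + 47/108*11/12 = 175/324
  d_4[Y] = 61/108*3/4 + 47/108*1/12 = 149/324
d_4 = (X=175/324, Y=149/324)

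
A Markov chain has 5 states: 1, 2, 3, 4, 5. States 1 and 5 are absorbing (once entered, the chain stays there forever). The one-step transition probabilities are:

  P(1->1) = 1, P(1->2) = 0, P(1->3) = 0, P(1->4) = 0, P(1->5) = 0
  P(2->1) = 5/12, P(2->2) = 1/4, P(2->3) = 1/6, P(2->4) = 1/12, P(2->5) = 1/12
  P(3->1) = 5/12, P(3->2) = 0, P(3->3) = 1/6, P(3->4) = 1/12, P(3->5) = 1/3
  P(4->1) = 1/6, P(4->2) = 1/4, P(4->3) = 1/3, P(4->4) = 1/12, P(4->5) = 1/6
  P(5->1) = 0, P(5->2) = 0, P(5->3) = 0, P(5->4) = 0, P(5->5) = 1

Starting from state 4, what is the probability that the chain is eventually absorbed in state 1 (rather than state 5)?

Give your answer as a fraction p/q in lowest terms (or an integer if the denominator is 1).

Answer: 10/17

Derivation:
Let a_i = P(absorbed in 1 | start in state i).
Boundary conditions: a_1 = 1, a_5 = 0.
For each transient state i, a_i = sum_j P(i->j) * a_j:
  a_2 = 5/12*a_1 + 1/4*a_2 + 1/6*a_3 + 1/12*a_4 + 1/12*a_5
  a_3 = 5/12*a_1 + 0*a_2 + 1/6*a_3 + 1/12*a_4 + 1/3*a_5
  a_4 = 1/6*a_1 + 1/4*a_2 + 1/3*a_3 + 1/12*a_4 + 1/6*a_5

Substituting a_1 = 1 and a_5 = 0, rearrange to (I - Q) a = r where r[i] = P(i -> 1):
  [3/4, -1/6, -1/12] . (a_2, a_3, a_4) = 5/12
  [0, 5/6, -1/12] . (a_2, a_3, a_4) = 5/12
  [-1/4, -1/3, 11/12] . (a_2, a_3, a_4) = 1/6

Solving yields:
  a_2 = 38/51
  a_3 = 19/34
  a_4 = 10/17

Starting state is 4, so the absorption probability is a_4 = 10/17.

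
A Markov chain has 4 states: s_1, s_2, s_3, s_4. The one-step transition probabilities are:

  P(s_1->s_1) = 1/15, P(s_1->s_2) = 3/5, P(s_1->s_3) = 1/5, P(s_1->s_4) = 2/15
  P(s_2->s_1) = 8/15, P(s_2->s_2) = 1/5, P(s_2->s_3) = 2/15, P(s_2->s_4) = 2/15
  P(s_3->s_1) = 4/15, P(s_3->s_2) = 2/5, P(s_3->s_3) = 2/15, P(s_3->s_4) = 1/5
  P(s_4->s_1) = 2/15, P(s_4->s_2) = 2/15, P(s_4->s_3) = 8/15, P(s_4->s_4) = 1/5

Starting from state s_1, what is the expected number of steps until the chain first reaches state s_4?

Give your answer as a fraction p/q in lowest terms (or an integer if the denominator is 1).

Answer: 111/16

Derivation:
Let h_i = expected steps to first reach s_4 from state i.
Boundary: h_s_4 = 0.
First-step equations for the other states:
  h_s_1 = 1 + 1/15*h_s_1 + 3/5*h_s_2 + 1/5*h_s_3 + 2/15*h_s_4
  h_s_2 = 1 + 8/15*h_s_1 + 1/5*h_s_2 + 2/15*h_s_3 + 2/15*h_s_4
  h_s_3 = 1 + 4/15*h_s_1 + 2/5*h_s_2 + 2/15*h_s_3 + 1/5*h_s_4

Substituting h_s_4 = 0 and rearranging gives the linear system (I - Q) h = 1:
  [14/15, -3/5, -1/5] . (h_s_1, h_s_2, h_s_3) = 1
  [-8/15, 4/5, -2/15] . (h_s_1, h_s_2, h_s_3) = 1
  [-4/15, -2/5, 13/15] . (h_s_1, h_s_2, h_s_3) = 1

Solving yields:
  h_s_1 = 111/16
  h_s_2 = 167/24
  h_s_3 = 13/2

Starting state is s_1, so the expected hitting time is h_s_1 = 111/16.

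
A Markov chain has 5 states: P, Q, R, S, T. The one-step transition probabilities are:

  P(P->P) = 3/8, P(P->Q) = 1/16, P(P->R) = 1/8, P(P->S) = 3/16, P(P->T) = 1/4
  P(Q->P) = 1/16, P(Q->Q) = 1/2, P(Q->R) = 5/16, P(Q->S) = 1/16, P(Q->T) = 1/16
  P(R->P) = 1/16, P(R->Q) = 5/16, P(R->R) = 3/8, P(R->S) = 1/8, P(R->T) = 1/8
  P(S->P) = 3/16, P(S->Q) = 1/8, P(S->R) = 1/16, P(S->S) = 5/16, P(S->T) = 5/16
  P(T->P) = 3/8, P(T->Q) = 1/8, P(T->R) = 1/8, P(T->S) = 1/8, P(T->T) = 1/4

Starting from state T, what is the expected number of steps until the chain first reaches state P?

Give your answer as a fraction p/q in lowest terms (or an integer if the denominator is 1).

Answer: 360/71

Derivation:
Let h_i = expected steps to first reach P from state i.
Boundary: h_P = 0.
First-step equations for the other states:
  h_Q = 1 + 1/16*h_P + 1/2*h_Q + 5/16*h_R + 1/16*h_S + 1/16*h_T
  h_R = 1 + 1/16*h_P + 5/16*h_Q + 3/8*h_R + 1/8*h_S + 1/8*h_T
  h_S = 1 + 3/16*h_P + 1/8*h_Q + 1/16*h_R + 5/16*h_S + 5/16*h_T
  h_T = 1 + 3/8*h_P + 1/8*h_Q + 1/8*h_R + 1/8*h_S + 1/4*h_T

Substituting h_P = 0 and rearranging gives the linear system (I - Q) h = 1:
  [1/2, -5/16, -1/16, -1/16] . (h_Q, h_R, h_S, h_T) = 1
  [-5/16, 5/8, -1/8, -1/8] . (h_Q, h_R, h_S, h_T) = 1
  [-1/8, -1/16, 11/16, -5/16] . (h_Q, h_R, h_S, h_T) = 1
  [-1/8, -1/8, -1/8, 3/4] . (h_Q, h_R, h_S, h_T) = 1

Solving yields:
  h_Q = 596/71
  h_R = 569/71
  h_S = 427/71
  h_T = 360/71

Starting state is T, so the expected hitting time is h_T = 360/71.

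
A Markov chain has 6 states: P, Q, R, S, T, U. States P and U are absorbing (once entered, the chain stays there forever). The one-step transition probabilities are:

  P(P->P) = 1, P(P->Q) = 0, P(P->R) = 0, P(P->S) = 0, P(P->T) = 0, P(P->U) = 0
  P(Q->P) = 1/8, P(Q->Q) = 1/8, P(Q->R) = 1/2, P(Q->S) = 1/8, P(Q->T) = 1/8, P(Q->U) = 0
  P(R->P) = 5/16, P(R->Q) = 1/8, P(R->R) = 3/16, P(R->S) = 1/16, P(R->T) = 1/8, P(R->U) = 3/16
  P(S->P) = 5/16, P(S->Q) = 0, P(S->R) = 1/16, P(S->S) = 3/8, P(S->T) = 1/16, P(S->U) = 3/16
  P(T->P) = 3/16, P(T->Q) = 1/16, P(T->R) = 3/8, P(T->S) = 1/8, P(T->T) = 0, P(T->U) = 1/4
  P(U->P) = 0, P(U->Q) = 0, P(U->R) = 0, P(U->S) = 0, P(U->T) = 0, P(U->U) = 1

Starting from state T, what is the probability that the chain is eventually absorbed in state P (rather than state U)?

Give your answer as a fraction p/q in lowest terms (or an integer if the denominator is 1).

Let a_i = P(absorbed in P | start in state i).
Boundary conditions: a_P = 1, a_U = 0.
For each transient state i, a_i = sum_j P(i->j) * a_j:
  a_Q = 1/8*a_P + 1/8*a_Q + 1/2*a_R + 1/8*a_S + 1/8*a_T + 0*a_U
  a_R = 5/16*a_P + 1/8*a_Q + 3/16*a_R + 1/16*a_S + 1/8*a_T + 3/16*a_U
  a_S = 5/16*a_P + 0*a_Q + 1/16*a_R + 3/8*a_S + 1/16*a_T + 3/16*a_U
  a_T = 3/16*a_P + 1/16*a_Q + 3/8*a_R + 1/8*a_S + 0*a_T + 1/4*a_U

Substituting a_P = 1 and a_U = 0, rearrange to (I - Q) a = r where r[i] = P(i -> P):
  [7/8, -1/2, -1/8, -1/8] . (a_Q, a_R, a_S, a_T) = 1/8
  [-1/8, 13/16, -1/16, -1/8] . (a_Q, a_R, a_S, a_T) = 5/16
  [0, -1/16, 5/8, -1/16] . (a_Q, a_R, a_S, a_T) = 5/16
  [-1/16, -3/8, -1/8, 1] . (a_Q, a_R, a_S, a_T) = 3/16

Solving yields:
  a_Q = 482/731
  a_R = 1801/2924
  a_S = 1799/2924
  a_T = 1569/2924

Starting state is T, so the absorption probability is a_T = 1569/2924.

Answer: 1569/2924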